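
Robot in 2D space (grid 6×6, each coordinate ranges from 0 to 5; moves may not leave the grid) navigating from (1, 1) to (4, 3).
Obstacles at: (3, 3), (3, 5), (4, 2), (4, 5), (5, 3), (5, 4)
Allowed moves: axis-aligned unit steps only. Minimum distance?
7
(one shortest path: (1, 1) → (2, 1) → (2, 2) → (2, 3) → (2, 4) → (3, 4) → (4, 4) → (4, 3))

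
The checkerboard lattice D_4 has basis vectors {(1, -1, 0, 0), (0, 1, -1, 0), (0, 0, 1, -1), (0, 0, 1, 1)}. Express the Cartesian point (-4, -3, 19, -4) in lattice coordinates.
-4b₁ - 7b₂ + 8b₃ + 4b₄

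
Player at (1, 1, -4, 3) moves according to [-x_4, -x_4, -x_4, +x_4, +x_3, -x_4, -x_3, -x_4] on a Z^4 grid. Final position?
(1, 1, -4, -1)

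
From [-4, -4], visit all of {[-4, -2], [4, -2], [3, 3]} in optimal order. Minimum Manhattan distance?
16
(one optimal route: (-4, -4) → (-4, -2) → (4, -2) → (3, 3))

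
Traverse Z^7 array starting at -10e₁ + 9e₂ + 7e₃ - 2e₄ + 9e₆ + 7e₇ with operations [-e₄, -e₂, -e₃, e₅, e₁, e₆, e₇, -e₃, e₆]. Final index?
(-9, 8, 5, -3, 1, 11, 8)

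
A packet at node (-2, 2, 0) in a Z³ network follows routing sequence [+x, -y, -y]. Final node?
(-1, 0, 0)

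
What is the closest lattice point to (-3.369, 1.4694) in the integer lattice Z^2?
(-3, 1)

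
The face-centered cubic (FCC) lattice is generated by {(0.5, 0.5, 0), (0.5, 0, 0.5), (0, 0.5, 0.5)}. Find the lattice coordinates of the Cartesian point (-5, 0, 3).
-8b₁ - 2b₂ + 8b₃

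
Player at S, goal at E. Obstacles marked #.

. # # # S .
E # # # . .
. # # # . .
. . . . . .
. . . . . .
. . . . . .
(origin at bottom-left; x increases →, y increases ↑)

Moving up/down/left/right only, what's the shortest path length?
9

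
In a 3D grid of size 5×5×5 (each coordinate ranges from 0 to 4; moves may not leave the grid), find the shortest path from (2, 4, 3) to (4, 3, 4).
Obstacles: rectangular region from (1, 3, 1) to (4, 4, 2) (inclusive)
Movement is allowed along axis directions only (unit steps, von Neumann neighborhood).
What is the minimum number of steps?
4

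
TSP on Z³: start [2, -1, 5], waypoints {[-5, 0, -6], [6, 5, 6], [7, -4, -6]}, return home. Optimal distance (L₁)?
68
(one optimal route: (2, -1, 5) → (-5, 0, -6) → (7, -4, -6) → (6, 5, 6) → (2, -1, 5))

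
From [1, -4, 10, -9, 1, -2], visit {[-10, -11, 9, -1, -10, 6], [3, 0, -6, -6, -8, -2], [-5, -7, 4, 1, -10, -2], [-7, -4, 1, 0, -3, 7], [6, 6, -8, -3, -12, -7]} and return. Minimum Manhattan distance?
194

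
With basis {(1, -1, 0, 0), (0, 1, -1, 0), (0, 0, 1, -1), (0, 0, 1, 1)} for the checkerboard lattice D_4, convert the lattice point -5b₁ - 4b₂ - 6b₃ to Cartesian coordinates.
(-5, 1, -2, 6)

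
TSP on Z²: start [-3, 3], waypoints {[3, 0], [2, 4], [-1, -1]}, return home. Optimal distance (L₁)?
22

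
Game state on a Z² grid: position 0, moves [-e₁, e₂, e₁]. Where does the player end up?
(0, 1)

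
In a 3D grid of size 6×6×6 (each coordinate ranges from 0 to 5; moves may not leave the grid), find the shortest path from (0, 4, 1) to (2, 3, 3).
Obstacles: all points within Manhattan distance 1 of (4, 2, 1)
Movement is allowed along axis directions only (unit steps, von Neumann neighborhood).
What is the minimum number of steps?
5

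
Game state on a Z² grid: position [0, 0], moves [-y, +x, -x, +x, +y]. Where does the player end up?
(1, 0)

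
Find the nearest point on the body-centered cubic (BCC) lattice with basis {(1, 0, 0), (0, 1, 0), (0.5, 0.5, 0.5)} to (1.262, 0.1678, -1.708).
(1, 0, -2)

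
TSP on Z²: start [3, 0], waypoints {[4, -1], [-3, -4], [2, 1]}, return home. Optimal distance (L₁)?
24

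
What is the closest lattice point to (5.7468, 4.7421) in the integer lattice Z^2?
(6, 5)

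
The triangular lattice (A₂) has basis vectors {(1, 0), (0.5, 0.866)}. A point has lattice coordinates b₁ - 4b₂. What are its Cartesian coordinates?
(-1, -3.464)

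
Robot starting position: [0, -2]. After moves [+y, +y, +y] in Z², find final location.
(0, 1)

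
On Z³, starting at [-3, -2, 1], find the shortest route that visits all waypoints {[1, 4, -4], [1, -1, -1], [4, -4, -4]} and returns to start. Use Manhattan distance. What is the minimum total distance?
40
(one optimal route: (-3, -2, 1) → (1, -1, -1) → (1, 4, -4) → (4, -4, -4) → (-3, -2, 1))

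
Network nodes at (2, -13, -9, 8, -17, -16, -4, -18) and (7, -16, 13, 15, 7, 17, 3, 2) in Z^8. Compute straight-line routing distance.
51.7784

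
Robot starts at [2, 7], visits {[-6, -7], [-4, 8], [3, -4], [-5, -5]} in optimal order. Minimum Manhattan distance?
36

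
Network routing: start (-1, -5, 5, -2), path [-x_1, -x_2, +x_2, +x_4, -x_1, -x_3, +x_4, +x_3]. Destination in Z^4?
(-3, -5, 5, 0)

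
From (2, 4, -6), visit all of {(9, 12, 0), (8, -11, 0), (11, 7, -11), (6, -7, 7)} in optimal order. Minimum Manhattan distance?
72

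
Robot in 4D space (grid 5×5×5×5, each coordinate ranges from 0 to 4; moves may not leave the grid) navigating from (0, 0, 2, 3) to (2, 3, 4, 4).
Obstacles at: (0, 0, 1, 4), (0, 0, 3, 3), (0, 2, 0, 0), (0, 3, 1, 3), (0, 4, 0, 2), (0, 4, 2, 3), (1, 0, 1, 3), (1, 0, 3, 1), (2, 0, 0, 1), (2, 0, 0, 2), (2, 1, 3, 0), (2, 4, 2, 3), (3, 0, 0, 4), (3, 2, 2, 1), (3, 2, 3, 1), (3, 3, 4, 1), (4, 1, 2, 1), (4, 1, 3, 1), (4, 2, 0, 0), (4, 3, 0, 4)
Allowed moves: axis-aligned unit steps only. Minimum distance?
8
(one shortest path: (0, 0, 2, 3) → (1, 0, 2, 3) → (2, 0, 2, 3) → (2, 1, 2, 3) → (2, 2, 2, 3) → (2, 3, 2, 3) → (2, 3, 3, 3) → (2, 3, 4, 3) → (2, 3, 4, 4))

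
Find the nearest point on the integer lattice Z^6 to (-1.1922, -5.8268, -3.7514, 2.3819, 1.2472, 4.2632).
(-1, -6, -4, 2, 1, 4)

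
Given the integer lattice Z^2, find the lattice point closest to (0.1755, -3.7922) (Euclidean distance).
(0, -4)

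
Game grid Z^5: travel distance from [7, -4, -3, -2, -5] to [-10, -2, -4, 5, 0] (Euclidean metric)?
19.1833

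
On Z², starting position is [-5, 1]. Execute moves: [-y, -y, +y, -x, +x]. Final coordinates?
(-5, 0)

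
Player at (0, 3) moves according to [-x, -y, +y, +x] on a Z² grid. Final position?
(0, 3)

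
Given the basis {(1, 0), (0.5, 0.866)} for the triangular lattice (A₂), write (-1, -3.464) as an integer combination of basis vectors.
b₁ - 4b₂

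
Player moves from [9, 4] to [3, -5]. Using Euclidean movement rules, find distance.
10.8167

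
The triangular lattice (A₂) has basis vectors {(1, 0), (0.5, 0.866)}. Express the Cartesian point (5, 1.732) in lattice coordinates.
4b₁ + 2b₂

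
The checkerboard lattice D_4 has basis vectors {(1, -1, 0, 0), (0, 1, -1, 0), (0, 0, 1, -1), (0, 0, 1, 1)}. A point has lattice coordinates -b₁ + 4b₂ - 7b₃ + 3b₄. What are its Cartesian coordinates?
(-1, 5, -8, 10)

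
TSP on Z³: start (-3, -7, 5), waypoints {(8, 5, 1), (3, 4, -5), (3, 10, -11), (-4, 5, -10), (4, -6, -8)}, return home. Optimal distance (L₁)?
106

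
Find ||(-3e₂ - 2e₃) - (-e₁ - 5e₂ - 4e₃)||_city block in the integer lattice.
5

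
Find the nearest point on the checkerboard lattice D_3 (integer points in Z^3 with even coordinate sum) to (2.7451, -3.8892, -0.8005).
(3, -4, -1)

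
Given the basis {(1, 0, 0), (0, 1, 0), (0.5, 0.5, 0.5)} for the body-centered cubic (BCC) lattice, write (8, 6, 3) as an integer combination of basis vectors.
5b₁ + 3b₂ + 6b₃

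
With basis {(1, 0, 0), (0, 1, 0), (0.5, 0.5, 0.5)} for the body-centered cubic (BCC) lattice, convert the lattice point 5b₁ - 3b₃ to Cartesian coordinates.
(3.5, -1.5, -1.5)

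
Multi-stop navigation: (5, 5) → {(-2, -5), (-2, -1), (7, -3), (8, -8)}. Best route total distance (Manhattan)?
33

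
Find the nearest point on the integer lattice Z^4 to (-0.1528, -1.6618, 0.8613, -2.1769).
(0, -2, 1, -2)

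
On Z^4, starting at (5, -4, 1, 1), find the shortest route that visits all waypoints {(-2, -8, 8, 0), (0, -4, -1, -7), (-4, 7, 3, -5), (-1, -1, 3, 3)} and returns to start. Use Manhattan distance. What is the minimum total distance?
90
(one optimal route: (5, -4, 1, 1) → (-2, -8, 8, 0) → (-1, -1, 3, 3) → (-4, 7, 3, -5) → (0, -4, -1, -7) → (5, -4, 1, 1))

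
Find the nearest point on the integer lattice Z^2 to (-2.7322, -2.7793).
(-3, -3)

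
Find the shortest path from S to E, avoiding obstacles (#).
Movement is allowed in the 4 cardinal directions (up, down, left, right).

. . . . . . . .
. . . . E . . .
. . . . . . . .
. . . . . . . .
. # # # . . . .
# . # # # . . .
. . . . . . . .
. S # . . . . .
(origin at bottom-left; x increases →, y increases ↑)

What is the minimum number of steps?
11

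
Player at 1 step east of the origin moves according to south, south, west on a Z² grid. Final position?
(0, -2)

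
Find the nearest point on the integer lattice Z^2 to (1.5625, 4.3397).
(2, 4)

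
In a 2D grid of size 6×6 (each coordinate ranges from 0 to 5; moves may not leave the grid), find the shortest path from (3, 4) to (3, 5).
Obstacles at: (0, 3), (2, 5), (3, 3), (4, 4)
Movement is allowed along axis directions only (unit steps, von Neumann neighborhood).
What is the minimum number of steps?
1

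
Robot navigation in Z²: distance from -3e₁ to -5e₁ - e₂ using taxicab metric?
3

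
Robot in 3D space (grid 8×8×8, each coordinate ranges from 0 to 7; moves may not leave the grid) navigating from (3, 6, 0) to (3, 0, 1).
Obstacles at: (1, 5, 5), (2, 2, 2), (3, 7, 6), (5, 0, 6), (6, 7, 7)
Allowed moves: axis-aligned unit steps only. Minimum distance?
7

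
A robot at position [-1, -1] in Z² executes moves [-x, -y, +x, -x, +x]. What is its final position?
(-1, -2)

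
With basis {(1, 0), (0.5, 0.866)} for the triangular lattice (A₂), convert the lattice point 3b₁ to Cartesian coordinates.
(3, 0)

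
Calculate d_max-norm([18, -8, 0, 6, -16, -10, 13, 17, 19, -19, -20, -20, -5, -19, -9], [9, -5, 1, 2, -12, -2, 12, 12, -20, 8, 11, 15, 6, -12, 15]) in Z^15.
39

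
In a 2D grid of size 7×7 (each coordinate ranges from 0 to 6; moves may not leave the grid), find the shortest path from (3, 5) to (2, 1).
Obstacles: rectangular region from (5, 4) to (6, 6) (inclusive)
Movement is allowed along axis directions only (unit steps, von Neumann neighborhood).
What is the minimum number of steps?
5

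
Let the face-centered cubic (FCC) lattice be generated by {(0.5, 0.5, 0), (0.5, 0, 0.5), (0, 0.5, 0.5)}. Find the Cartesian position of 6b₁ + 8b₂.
(7, 3, 4)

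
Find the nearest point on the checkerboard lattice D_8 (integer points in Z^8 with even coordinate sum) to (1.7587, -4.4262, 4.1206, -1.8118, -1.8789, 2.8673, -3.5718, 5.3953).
(2, -4, 4, -2, -2, 3, -4, 5)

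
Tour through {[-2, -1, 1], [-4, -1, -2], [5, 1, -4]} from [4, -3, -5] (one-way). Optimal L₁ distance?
24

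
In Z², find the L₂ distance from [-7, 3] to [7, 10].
15.6525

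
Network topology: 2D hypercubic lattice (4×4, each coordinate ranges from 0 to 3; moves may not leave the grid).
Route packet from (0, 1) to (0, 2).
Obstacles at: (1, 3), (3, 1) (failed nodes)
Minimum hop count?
1
(one shortest path: (0, 1) → (0, 2))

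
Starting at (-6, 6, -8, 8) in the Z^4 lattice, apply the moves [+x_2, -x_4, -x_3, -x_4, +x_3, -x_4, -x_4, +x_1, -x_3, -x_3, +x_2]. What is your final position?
(-5, 8, -10, 4)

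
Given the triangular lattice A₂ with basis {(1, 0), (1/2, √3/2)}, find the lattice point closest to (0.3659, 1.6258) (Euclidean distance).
(0, 1.732)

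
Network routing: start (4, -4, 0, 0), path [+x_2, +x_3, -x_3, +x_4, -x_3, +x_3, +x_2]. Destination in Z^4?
(4, -2, 0, 1)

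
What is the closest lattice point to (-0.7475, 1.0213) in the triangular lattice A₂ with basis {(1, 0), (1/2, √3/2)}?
(-0.5, 0.866)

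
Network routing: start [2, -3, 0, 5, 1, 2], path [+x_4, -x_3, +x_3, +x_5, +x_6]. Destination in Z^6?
(2, -3, 0, 6, 2, 3)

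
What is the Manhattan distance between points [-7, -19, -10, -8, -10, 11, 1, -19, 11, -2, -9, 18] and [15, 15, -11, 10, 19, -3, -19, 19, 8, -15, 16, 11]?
224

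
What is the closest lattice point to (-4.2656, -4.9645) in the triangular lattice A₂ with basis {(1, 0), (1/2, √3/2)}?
(-4, -5.196)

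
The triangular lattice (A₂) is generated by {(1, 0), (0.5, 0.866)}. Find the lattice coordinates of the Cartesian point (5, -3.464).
7b₁ - 4b₂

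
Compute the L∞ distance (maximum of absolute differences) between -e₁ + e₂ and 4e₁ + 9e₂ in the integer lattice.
8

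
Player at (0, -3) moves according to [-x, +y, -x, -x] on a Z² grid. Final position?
(-3, -2)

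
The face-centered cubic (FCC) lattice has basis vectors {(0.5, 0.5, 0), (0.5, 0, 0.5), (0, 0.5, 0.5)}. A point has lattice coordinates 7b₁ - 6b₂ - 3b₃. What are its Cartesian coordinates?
(0.5, 2, -4.5)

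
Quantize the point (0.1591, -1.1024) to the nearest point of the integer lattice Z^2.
(0, -1)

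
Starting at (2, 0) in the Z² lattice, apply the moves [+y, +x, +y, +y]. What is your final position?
(3, 3)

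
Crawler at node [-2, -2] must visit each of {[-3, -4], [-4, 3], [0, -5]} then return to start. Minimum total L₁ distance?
24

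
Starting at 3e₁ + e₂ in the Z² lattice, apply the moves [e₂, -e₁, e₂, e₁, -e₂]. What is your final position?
(3, 2)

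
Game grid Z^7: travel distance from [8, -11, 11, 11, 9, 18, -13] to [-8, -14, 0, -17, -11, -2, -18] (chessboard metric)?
28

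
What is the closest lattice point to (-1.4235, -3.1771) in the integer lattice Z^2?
(-1, -3)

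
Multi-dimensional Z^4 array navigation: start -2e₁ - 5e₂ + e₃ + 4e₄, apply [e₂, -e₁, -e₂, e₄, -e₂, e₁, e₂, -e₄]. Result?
(-2, -5, 1, 4)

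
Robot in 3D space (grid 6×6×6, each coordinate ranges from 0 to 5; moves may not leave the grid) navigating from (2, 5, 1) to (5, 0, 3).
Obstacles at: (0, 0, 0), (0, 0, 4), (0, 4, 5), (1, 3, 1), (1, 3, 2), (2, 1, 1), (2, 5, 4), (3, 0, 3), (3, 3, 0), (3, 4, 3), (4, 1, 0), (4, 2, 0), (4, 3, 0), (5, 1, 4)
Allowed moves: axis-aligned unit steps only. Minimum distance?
10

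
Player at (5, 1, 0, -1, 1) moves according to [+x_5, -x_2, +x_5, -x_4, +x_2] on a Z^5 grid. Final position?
(5, 1, 0, -2, 3)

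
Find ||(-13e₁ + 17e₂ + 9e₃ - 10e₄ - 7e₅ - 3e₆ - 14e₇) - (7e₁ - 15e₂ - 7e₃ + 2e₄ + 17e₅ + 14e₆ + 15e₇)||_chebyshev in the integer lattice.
32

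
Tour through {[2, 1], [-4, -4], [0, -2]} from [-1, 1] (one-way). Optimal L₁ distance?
14
(one optimal route: (-1, 1) → (2, 1) → (0, -2) → (-4, -4))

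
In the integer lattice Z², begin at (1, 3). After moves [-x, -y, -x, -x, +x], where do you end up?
(-1, 2)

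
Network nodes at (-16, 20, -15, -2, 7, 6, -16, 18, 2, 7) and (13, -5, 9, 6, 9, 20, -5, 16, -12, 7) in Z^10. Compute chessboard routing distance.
29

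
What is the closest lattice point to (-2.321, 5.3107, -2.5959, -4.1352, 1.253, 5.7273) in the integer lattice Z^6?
(-2, 5, -3, -4, 1, 6)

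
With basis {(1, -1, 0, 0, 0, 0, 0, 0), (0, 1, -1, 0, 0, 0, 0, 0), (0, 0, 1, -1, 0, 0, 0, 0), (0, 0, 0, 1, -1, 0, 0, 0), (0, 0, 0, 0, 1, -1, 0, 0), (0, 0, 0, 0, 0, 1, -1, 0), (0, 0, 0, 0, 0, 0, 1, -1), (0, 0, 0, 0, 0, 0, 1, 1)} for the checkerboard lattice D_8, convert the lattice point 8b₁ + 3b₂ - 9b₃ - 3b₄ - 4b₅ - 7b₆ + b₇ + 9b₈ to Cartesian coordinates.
(8, -5, -12, 6, -1, -3, 17, 8)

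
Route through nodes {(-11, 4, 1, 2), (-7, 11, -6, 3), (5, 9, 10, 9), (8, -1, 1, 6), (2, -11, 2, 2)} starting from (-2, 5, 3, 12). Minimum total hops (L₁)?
115
(one optimal route: (-2, 5, 3, 12) → (5, 9, 10, 9) → (8, -1, 1, 6) → (2, -11, 2, 2) → (-11, 4, 1, 2) → (-7, 11, -6, 3))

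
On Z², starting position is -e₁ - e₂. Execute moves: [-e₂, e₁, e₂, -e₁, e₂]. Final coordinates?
(-1, 0)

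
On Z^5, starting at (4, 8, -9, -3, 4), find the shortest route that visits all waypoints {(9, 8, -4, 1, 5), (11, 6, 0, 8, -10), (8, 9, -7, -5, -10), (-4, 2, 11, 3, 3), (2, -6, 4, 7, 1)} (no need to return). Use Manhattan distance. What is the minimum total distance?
131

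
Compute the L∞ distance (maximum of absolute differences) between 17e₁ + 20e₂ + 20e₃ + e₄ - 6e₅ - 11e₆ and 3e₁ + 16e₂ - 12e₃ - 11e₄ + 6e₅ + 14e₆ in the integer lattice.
32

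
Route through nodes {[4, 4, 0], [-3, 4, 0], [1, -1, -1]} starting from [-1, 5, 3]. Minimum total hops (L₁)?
22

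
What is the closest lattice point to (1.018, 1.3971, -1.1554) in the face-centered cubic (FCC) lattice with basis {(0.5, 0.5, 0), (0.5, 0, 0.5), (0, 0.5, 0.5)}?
(1, 1.5, -1.5)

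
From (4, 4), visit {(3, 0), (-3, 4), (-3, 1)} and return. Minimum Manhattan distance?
22
(one optimal route: (4, 4) → (3, 0) → (-3, 1) → (-3, 4) → (4, 4))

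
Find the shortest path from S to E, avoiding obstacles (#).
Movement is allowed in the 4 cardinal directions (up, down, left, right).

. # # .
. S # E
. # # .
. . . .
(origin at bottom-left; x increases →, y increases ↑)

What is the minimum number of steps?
8
(one shortest path: (1, 2) → (0, 2) → (0, 1) → (0, 0) → (1, 0) → (2, 0) → (3, 0) → (3, 1) → (3, 2))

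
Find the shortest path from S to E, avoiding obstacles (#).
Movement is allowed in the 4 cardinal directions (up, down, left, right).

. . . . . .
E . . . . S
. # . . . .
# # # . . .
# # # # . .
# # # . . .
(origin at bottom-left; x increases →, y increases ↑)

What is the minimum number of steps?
5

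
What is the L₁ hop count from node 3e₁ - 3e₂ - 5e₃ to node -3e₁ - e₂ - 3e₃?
10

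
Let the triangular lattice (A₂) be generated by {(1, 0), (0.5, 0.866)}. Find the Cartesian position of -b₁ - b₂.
(-1.5, -0.866)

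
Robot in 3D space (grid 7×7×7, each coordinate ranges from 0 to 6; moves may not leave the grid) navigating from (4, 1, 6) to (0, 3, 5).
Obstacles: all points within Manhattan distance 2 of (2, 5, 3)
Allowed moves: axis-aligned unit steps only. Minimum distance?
7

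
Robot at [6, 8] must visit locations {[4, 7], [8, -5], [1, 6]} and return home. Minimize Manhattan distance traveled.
40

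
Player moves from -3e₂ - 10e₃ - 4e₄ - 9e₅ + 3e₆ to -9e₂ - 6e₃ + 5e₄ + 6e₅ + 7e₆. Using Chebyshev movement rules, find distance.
15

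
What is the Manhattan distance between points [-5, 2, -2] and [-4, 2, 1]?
4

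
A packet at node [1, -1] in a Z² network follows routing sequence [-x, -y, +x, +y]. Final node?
(1, -1)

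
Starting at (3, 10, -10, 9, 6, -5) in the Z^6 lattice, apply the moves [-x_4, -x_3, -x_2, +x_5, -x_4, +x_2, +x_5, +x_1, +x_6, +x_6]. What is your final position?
(4, 10, -11, 7, 8, -3)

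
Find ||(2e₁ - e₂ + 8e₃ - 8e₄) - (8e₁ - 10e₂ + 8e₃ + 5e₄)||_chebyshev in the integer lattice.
13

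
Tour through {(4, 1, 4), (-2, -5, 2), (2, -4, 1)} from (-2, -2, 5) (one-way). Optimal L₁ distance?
22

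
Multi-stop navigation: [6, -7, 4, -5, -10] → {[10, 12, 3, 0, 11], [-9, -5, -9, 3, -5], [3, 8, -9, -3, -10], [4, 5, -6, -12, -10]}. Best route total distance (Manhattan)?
150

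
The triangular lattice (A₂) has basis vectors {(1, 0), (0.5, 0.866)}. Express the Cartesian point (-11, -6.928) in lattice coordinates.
-7b₁ - 8b₂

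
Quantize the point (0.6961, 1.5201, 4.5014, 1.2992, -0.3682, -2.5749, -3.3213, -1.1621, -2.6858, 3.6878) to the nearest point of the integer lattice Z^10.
(1, 2, 5, 1, 0, -3, -3, -1, -3, 4)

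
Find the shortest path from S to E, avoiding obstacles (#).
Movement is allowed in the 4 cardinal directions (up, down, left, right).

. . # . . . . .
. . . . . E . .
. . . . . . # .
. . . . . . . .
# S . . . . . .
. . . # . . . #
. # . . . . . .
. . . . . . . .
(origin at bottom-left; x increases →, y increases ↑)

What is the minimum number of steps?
7
(one shortest path: (1, 3) → (2, 3) → (3, 3) → (4, 3) → (5, 3) → (5, 4) → (5, 5) → (5, 6))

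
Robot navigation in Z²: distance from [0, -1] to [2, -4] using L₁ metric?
5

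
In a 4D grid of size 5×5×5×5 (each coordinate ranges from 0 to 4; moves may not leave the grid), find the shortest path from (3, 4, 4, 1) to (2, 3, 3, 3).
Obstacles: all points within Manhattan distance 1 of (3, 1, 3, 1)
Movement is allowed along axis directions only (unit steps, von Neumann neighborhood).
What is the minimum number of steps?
5
(one shortest path: (3, 4, 4, 1) → (2, 4, 4, 1) → (2, 3, 4, 1) → (2, 3, 3, 1) → (2, 3, 3, 2) → (2, 3, 3, 3))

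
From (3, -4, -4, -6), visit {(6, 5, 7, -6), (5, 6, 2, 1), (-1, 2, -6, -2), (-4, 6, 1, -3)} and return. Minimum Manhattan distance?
82
(one optimal route: (3, -4, -4, -6) → (6, 5, 7, -6) → (5, 6, 2, 1) → (-4, 6, 1, -3) → (-1, 2, -6, -2) → (3, -4, -4, -6))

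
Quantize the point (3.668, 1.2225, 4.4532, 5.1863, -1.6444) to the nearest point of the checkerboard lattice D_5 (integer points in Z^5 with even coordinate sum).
(4, 1, 4, 5, -2)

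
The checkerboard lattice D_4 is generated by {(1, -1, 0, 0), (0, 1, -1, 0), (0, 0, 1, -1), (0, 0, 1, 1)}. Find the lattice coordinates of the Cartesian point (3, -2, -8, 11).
3b₁ + b₂ - 9b₃ + 2b₄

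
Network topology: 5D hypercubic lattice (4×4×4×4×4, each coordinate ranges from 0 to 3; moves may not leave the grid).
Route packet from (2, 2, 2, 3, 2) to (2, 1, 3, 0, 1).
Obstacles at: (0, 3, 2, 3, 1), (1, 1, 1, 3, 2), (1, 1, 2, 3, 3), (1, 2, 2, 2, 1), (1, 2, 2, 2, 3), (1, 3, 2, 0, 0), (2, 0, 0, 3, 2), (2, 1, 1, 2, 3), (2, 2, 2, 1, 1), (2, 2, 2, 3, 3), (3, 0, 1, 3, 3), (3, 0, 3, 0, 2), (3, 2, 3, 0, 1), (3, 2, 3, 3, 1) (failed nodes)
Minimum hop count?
6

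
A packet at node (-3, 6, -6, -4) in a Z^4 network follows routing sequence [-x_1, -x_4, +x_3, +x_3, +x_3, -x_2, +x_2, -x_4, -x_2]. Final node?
(-4, 5, -3, -6)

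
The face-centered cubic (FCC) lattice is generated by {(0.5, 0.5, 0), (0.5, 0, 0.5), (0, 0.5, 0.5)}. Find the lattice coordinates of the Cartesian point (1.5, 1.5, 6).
-3b₁ + 6b₂ + 6b₃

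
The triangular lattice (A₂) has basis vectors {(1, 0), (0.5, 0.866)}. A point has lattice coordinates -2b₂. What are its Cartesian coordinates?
(-1, -1.732)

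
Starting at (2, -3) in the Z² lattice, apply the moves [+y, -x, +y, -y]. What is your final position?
(1, -2)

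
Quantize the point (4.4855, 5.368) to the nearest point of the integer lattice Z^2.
(4, 5)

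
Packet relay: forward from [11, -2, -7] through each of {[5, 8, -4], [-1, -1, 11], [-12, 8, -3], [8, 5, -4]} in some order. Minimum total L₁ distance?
71
(one optimal route: (11, -2, -7) → (8, 5, -4) → (5, 8, -4) → (-12, 8, -3) → (-1, -1, 11))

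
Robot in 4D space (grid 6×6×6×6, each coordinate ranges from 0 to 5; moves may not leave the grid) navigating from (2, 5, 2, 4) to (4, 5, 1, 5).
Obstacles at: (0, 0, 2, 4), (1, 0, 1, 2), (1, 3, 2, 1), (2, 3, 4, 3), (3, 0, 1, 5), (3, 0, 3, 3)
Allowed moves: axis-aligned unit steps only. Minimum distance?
4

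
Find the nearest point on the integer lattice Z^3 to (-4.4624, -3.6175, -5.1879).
(-4, -4, -5)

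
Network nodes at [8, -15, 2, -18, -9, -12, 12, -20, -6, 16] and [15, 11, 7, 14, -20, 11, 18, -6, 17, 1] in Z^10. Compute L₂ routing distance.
58.3952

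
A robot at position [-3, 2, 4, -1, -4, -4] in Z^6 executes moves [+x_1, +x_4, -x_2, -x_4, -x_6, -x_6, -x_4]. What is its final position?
(-2, 1, 4, -2, -4, -6)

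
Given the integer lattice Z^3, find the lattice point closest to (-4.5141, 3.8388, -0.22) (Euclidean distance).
(-5, 4, 0)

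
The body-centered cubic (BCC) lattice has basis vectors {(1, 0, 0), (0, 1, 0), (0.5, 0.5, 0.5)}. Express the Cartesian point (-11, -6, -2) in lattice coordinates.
-9b₁ - 4b₂ - 4b₃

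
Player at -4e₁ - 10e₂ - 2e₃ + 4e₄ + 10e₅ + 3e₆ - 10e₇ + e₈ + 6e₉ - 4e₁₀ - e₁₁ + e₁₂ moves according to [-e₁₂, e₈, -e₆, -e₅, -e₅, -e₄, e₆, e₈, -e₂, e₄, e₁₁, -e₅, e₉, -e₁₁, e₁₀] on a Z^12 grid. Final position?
(-4, -11, -2, 4, 7, 3, -10, 3, 7, -3, -1, 0)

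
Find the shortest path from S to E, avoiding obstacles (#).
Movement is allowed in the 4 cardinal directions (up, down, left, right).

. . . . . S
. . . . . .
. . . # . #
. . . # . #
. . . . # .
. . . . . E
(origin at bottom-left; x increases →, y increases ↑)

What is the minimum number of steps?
11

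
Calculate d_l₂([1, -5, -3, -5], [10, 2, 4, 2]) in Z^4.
15.0997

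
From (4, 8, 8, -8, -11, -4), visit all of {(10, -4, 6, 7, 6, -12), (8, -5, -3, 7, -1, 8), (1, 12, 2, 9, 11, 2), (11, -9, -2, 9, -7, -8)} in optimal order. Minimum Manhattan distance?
172
(one optimal route: (4, 8, 8, -8, -11, -4) → (1, 12, 2, 9, 11, 2) → (8, -5, -3, 7, -1, 8) → (11, -9, -2, 9, -7, -8) → (10, -4, 6, 7, 6, -12))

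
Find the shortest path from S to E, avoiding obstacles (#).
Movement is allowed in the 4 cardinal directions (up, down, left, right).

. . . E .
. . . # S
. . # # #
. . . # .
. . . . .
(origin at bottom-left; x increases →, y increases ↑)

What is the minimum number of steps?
2
(one shortest path: (4, 3) → (4, 4) → (3, 4))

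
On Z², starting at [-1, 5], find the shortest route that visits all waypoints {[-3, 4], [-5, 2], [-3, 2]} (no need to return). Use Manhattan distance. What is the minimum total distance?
7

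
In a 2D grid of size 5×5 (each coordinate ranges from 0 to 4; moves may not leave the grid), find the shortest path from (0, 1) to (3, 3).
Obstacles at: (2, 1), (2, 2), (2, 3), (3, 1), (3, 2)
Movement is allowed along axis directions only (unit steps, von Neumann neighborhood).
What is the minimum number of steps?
7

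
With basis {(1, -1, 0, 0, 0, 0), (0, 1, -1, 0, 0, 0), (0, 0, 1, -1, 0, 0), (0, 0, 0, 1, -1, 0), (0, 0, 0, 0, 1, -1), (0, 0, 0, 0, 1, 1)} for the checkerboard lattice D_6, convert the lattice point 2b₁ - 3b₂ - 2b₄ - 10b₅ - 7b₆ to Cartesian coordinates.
(2, -5, 3, -2, -15, 3)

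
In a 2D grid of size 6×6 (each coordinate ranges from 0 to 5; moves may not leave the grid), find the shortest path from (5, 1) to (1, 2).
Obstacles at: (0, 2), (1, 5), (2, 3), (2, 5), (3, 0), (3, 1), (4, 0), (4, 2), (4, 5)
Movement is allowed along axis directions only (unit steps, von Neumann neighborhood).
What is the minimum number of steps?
7
(one shortest path: (5, 1) → (5, 2) → (5, 3) → (4, 3) → (3, 3) → (3, 2) → (2, 2) → (1, 2))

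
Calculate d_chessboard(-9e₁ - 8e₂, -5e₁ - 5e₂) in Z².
4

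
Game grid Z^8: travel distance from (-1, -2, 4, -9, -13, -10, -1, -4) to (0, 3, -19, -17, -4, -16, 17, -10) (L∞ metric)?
23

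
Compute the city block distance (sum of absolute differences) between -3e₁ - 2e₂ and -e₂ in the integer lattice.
4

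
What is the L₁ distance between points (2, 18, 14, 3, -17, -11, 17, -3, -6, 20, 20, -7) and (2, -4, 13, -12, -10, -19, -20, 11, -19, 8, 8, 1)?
149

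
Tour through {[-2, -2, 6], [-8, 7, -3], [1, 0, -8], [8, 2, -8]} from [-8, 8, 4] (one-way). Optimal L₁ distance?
60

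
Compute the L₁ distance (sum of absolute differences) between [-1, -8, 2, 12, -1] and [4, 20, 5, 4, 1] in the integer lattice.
46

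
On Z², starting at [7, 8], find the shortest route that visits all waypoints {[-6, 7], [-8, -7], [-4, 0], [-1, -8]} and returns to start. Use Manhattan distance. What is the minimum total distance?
66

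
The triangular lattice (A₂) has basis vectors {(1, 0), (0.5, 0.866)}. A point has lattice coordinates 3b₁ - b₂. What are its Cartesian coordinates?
(2.5, -0.866)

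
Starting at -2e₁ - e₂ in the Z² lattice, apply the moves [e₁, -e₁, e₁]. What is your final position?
(-1, -1)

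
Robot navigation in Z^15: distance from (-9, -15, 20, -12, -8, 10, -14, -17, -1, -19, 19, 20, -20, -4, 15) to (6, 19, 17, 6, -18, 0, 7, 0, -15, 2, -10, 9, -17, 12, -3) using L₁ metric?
240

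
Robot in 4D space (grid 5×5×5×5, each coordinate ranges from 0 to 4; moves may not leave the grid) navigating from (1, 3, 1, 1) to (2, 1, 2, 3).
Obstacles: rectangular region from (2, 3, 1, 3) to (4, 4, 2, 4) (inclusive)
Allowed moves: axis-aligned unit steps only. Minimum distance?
6
(one shortest path: (1, 3, 1, 1) → (2, 3, 1, 1) → (2, 2, 1, 1) → (2, 1, 1, 1) → (2, 1, 2, 1) → (2, 1, 2, 2) → (2, 1, 2, 3))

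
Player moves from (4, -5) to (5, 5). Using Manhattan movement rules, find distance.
11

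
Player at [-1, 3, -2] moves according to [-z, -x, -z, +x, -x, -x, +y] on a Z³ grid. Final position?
(-3, 4, -4)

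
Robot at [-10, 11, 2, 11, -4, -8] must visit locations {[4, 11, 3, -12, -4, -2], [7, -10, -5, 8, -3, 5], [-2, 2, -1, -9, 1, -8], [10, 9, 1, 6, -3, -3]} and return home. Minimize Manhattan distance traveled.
208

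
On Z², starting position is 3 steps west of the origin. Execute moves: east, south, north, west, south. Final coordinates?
(-3, -1)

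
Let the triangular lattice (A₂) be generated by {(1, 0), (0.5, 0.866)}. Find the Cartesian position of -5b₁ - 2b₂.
(-6, -1.732)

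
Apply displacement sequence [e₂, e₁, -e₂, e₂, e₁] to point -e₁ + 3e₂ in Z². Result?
(1, 4)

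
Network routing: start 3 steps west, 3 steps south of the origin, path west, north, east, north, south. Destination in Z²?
(-3, -2)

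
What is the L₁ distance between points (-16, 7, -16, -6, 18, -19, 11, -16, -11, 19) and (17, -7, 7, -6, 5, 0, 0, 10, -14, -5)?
166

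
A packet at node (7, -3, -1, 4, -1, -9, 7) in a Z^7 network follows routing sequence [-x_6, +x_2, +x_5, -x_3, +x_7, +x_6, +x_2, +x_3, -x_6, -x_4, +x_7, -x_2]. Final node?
(7, -2, -1, 3, 0, -10, 9)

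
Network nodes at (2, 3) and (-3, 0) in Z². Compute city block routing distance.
8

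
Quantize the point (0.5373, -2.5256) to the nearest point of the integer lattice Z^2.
(1, -3)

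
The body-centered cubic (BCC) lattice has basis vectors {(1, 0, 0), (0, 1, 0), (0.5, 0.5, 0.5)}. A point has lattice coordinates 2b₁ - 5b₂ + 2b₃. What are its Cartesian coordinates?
(3, -4, 1)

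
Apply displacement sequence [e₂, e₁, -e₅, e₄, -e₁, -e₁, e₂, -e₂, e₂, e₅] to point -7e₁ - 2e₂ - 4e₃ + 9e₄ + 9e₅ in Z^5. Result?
(-8, 0, -4, 10, 9)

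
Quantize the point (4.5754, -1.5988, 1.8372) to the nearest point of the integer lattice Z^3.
(5, -2, 2)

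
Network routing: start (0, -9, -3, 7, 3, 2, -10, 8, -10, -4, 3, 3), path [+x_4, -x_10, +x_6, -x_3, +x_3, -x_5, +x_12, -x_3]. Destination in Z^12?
(0, -9, -4, 8, 2, 3, -10, 8, -10, -5, 3, 4)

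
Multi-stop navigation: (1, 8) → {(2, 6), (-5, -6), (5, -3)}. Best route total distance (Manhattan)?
28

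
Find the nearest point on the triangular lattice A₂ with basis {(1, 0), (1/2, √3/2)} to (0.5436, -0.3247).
(0.5, -0.866)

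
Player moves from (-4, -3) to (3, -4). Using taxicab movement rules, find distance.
8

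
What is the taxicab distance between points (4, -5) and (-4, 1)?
14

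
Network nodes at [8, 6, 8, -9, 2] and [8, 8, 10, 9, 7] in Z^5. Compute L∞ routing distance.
18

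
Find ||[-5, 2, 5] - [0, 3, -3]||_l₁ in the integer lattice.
14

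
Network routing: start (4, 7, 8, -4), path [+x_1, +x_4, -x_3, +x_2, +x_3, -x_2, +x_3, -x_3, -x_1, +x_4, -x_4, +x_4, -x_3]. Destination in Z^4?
(4, 7, 7, -2)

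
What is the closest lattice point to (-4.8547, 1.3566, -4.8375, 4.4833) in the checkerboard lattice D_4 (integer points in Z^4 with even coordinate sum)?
(-5, 1, -5, 5)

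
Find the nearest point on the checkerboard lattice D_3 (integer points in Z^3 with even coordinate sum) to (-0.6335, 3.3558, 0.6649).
(0, 3, 1)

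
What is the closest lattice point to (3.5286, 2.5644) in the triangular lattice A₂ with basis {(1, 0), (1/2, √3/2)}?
(3.5, 2.598)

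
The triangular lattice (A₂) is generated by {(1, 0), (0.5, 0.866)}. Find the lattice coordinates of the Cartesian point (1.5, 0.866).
b₁ + b₂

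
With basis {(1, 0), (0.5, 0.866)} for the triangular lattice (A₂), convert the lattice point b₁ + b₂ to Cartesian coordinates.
(1.5, 0.866)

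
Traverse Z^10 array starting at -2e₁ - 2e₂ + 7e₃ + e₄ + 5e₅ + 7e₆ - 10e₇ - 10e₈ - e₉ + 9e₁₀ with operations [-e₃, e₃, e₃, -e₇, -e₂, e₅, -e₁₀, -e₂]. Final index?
(-2, -4, 8, 1, 6, 7, -11, -10, -1, 8)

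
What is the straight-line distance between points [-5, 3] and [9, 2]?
14.0357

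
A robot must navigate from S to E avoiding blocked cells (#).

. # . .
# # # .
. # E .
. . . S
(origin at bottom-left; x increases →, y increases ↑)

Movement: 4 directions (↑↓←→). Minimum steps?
2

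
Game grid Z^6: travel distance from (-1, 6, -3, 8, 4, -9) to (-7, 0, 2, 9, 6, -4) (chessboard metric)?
6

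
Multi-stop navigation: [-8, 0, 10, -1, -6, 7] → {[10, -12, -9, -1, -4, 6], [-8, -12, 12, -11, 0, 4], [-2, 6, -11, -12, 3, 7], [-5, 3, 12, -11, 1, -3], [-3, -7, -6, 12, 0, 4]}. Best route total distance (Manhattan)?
190
(one optimal route: (-8, 0, 10, -1, -6, 7) → (-8, -12, 12, -11, 0, 4) → (-5, 3, 12, -11, 1, -3) → (-2, 6, -11, -12, 3, 7) → (-3, -7, -6, 12, 0, 4) → (10, -12, -9, -1, -4, 6))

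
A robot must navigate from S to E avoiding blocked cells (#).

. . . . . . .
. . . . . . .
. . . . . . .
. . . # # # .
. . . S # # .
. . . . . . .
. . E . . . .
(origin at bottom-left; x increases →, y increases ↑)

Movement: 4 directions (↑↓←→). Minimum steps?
3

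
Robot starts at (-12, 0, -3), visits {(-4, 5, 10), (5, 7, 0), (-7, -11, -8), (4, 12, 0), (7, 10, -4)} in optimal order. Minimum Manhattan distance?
94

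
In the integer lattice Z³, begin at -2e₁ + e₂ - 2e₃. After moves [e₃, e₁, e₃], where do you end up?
(-1, 1, 0)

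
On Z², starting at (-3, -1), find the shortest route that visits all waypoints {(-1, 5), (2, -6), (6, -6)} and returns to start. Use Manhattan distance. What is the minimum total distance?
40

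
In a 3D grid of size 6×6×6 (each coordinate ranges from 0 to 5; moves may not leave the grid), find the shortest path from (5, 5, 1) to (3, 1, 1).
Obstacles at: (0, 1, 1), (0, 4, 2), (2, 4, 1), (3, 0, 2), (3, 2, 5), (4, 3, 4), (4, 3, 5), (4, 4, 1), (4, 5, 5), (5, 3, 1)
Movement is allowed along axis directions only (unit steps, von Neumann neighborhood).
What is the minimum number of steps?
6
(one shortest path: (5, 5, 1) → (4, 5, 1) → (3, 5, 1) → (3, 4, 1) → (3, 3, 1) → (3, 2, 1) → (3, 1, 1))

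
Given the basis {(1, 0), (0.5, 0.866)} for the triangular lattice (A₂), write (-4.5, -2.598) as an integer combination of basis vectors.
-3b₁ - 3b₂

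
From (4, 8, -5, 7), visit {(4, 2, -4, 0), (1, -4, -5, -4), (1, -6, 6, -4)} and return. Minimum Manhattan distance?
78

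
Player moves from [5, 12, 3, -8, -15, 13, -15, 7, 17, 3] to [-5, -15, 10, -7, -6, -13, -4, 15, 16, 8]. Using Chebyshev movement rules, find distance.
27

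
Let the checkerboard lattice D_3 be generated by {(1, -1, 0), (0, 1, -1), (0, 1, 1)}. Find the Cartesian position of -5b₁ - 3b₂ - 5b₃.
(-5, -3, -2)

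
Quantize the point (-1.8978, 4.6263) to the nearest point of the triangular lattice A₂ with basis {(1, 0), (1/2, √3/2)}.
(-1.5, 4.33)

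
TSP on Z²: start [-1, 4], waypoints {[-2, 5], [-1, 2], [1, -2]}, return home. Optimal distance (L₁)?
20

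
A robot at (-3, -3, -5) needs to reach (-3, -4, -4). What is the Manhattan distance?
2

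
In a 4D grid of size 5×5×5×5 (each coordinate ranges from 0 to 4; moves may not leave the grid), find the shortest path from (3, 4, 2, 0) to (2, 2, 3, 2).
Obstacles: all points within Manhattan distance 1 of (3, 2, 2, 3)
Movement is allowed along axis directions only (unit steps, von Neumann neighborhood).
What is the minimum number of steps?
6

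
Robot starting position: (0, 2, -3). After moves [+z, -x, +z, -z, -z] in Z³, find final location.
(-1, 2, -3)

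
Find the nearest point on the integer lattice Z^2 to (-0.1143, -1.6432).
(0, -2)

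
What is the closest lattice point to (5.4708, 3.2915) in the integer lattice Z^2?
(5, 3)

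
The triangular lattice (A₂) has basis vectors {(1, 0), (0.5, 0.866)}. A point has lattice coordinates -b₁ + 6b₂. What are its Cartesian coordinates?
(2, 5.196)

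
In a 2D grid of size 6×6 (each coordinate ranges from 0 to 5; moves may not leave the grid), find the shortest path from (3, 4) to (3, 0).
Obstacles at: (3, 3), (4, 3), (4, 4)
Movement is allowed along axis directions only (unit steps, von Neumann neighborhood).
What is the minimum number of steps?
6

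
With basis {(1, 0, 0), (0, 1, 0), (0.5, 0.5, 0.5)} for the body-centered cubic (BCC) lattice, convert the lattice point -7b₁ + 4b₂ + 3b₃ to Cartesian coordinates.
(-5.5, 5.5, 1.5)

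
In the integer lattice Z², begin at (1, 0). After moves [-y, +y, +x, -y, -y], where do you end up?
(2, -2)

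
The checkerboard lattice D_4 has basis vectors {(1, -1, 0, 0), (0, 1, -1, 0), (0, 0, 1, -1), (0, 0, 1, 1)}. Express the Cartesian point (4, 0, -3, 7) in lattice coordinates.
4b₁ + 4b₂ - 3b₃ + 4b₄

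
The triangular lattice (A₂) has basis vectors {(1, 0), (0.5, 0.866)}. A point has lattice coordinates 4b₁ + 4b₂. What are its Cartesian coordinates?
(6, 3.464)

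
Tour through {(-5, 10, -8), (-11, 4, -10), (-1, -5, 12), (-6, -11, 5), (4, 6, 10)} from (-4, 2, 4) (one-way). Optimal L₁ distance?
97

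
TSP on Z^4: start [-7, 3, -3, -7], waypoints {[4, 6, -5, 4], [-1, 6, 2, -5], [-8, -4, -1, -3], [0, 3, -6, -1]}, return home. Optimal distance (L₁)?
86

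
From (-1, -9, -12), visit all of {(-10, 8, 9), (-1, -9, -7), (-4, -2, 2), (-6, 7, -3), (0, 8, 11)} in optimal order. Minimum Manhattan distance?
69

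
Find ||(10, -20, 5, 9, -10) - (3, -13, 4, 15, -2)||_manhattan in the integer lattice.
29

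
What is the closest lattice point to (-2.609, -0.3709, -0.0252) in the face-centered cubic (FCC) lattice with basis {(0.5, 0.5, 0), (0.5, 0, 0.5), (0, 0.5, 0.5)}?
(-2.5, -0.5, 0)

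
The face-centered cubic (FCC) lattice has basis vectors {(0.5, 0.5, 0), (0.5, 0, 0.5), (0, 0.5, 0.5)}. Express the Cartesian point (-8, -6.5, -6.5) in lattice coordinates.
-8b₁ - 8b₂ - 5b₃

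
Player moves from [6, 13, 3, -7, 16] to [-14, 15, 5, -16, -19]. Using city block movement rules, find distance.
68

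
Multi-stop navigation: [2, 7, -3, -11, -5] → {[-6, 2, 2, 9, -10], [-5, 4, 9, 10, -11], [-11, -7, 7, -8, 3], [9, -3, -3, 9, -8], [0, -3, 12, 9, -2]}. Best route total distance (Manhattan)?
146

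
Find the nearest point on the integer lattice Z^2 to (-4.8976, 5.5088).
(-5, 6)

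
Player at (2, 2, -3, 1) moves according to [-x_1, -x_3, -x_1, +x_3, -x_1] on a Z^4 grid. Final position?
(-1, 2, -3, 1)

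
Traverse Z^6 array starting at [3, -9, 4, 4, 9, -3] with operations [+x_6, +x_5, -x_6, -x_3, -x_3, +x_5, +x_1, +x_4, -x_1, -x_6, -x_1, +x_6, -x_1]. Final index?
(1, -9, 2, 5, 11, -3)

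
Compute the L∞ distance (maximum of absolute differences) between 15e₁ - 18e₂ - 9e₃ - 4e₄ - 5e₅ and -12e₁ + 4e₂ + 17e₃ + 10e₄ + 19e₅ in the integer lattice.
27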